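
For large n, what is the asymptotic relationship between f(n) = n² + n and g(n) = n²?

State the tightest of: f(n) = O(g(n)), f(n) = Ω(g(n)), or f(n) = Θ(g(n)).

n² + n vs n²: f(n) = Θ(g(n)) — they are asymptotically equivalent (lower-order n term is dominated).

Answer: f(n) = Θ(g(n)) — they are asymptotically equivalent (lower-order n term is dominated).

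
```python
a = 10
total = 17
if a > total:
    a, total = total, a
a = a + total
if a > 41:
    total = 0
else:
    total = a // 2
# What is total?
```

Trace:
`a = 10` → a = 10
`total = 17` → total = 17
`if a > total: ...` → a > total is False → no variable changes
`a = a + total` → a = 27
`if a > 41: ...` → a > 41 is False, take else branch → total = 13
So total = 13

Answer: 13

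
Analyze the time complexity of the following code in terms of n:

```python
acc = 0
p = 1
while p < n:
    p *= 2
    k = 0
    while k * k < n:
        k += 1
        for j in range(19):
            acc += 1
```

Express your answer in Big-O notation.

Each loop level contributes: log n × √n × 1. Multiplying the contributions gives O(√n log n).

Answer: O(√n log n)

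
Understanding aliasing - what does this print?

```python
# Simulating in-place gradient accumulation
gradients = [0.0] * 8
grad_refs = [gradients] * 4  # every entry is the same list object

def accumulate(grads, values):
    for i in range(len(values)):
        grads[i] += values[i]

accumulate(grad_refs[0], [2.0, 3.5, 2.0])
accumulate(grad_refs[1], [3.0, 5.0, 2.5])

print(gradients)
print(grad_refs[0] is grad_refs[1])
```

Key concept: gradient accumulation aliasing.
Step by step:
`gradients = [0.0] * 8` → gradients = [0.0, 0.0, 0.0, 0.0, 0.0, 0.0, 0.0, 0.0]
`grad_refs = [gradients] * 4` → grad_refs = [[0.0, 0.0, 0.0, 0.0, 0.0, 0.0, 0.0, 0.0], [0.0, 0.0, 0.0, 0.0, 0.0, 0.0, 0.0, 0.0], [0.0, 0.0, 0.0, 0.0, 0.0, 0.0, 0.0, 0.0], [0.0, 0.0, 0.0, 0.0, 0.0, 0.0, 0.0, 0.0]]
`accumulate(grad_refs[0], [2.0, 3.5, 2.0])` → gradients = [2.0, 3.5, 2.0, 0.0, 0.0, 0.0, 0.0, 0.0]; grad_refs = [[2.0, 3.5, 2.0, 0.0, 0.0, 0.0, 0.0, 0.0], [2.0, 3.5, 2.0, 0.0, 0.0, 0.0, 0.0, 0.0], [2.0, 3.5, 2.0, 0.0, 0.0, 0.0, 0.0, 0.0], [2.0, 3.5, 2.0, 0.0, 0.0, 0.0, 0.0, 0.0]]
`accumulate(grad_refs[1], [3.0, 5.0, 2.5])` → gradients = [5.0, 8.5, 4.5, 0.0, 0.0, 0.0, 0.0, 0.0]; grad_refs = [[5.0, 8.5, 4.5, 0.0, 0.0, 0.0, 0.0, 0.0], [5.0, 8.5, 4.5, 0.0, 0.0, 0.0, 0.0, 0.0], [5.0, 8.5, 4.5, 0.0, 0.0, 0.0, 0.0, 0.0], [5.0, 8.5, 4.5, 0.0, 0.0, 0.0, 0.0, 0.0]]
`print(gradients)` → prints [5.0, 8.5, 4.5, 0.0, 0.0, 0.0, 0.0, 0.0]
`print(grad_refs[0] is grad_refs[1])` → prints True

Answer:
[5.0, 8.5, 4.5, 0.0, 0.0, 0.0, 0.0, 0.0]
True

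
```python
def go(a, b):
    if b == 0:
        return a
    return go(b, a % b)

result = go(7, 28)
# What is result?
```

go(7, 28) -> go(28, 7) -> go(7, 0) -> 7

Answer: 7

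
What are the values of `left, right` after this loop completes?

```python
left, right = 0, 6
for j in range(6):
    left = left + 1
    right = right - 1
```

left goes 0→6, right goes 6→0
`left, right` takes the values: (0, 6) → (1, 6) → (1, 5) → (2, 5) → (2, 4) → (3, 4) → (3, 3) → (4, 3) → (4, 2) → (5, 2) → (5, 1) → (6, 1) → (6, 0)

Answer: 6, 0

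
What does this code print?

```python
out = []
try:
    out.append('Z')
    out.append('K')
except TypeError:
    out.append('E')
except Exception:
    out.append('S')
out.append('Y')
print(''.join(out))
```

Execution trace: 'Z' (try body) → 'K' (try body, no exception) → 'Y' (after the try/except). Output: ZKY

Answer: ZKY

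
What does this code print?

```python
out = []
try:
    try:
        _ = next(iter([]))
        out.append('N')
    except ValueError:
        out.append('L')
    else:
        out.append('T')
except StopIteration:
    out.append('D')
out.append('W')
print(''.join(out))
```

Execution trace: 'D' (outer except StopIteration) → 'W' (after the try/except). Output: DW

Answer: DW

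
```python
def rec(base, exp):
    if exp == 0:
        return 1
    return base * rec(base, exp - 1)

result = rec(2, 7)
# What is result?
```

rec(2, 7) = 2 * 2 * 2 * 2 * 2 * 2 * 2 = 128

Answer: 128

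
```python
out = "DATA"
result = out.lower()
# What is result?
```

Trace:
`out = "DATA"` → out = 'DATA'
`result = out.lower()` → result = 'data'
So result = 'data'

Answer: 'data'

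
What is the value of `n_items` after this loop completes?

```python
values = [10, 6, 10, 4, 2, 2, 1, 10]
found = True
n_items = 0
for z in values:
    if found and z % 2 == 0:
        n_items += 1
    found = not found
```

Count even values at even positions
`n_items` takes the values: 0 → 1 → 2 → 3

Answer: 3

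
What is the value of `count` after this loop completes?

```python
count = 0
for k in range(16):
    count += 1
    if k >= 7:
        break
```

Loop breaks when k reaches 7, count is 8
`count` takes the values: 0 → 1 → 2 → 3 → 4 → 5 → 6 → 7 → 8

Answer: 8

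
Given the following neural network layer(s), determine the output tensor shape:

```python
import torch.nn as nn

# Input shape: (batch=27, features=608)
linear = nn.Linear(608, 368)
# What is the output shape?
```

Input: (27, 608) -> Output: (27, 368)

Answer: (27, 368)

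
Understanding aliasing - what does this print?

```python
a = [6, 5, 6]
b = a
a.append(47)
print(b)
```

Key concept: basic list aliasing.
Step by step:
`a = [6, 5, 6]` → a = [6, 5, 6]
`b = a` → b = [6, 5, 6] (same object as a)
`a.append(47)` → a = [6, 5, 6, 47] (same object as b); b = [6, 5, 6, 47] (same object as a)
`print(b)` → prints [6, 5, 6, 47]

Answer: [6, 5, 6, 47]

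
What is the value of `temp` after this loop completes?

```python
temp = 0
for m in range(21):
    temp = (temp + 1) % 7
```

Increment mod 7, 21 times = 0
`temp` takes the values: 0 → 1 → 2 → 3 → 4 → 5 → 6 → 0 → 1 → 2 → 3 → 4 → 5 → 6 → 0 → 1 → 2 → 3 → 4 → 5 → 6 → 0

Answer: 0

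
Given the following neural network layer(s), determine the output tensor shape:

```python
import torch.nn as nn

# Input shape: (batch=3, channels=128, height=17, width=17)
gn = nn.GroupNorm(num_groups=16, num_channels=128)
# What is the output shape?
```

Input: (3, 128, 17, 17) -> Output: (3, 128, 17, 17)

Answer: (3, 128, 17, 17)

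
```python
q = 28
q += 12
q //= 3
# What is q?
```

Trace:
`q = 28` → q = 28
`q += 12` → q = 40
`q //= 3` → q = 13
So q = 13

Answer: 13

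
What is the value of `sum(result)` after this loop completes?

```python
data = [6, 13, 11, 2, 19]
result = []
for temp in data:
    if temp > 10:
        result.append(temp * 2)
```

Sum of doubled values > 10
`result` takes the values: [] → [26] → [26, 22] → [26, 22, 38]
So `sum(result)` = 86

Answer: 86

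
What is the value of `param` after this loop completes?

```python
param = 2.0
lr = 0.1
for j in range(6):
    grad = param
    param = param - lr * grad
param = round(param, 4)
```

Gradient descent: w = 2.0 * (1 - 0.1)^6
`param` takes the values: 2.0 → 1.8 → 1.62 → 1.458 → 1.3122 → 1.18098 → 1.062882 → 1.0629

Answer: 1.0629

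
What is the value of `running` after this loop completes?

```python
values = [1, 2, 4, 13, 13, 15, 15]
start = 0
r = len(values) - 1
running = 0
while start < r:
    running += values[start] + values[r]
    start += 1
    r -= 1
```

Sum of pairs from ends
`running` takes the values: 0 → 16 → 33 → 50

Answer: 50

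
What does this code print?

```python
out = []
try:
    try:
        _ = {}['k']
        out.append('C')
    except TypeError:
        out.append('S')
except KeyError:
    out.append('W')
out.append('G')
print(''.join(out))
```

Execution trace: 'W' (outer except KeyError) → 'G' (after the try/except). Output: WG

Answer: WG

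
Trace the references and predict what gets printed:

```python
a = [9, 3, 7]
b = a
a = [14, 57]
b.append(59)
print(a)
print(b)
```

Key concept: rebinding vs mutation: a is rebound to a new list, b still points at the original.
Step by step:
`a = [9, 3, 7]` → a = [9, 3, 7]
`b = a` → b = [9, 3, 7] (same object as a)
`a = [14, 57]` → a = [14, 57]
`b.append(59)` → b = [9, 3, 7, 59]
`print(a)` → prints [14, 57]
`print(b)` → prints [9, 3, 7, 59]

Answer:
[14, 57]
[9, 3, 7, 59]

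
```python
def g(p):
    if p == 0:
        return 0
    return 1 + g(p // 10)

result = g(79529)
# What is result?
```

Count of digits of 79529: 5

Answer: 5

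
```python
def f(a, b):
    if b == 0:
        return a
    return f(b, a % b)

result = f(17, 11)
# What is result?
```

f(17, 11) -> f(11, 6) -> f(6, 5) -> f(5, 1) -> f(1, 0) -> 1

Answer: 1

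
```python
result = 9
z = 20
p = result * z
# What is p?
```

Trace:
`result = 9` → result = 9
`z = 20` → z = 20
`p = result * z` → p = 180
So p = 180

Answer: 180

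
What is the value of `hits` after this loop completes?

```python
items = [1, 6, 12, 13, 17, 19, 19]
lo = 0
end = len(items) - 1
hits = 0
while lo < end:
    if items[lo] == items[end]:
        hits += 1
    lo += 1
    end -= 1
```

Count matching pairs from ends
`hits` takes the values: 0

Answer: 0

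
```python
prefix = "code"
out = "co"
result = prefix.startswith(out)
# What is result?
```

Trace:
`prefix = "code"` → prefix = 'code'
`out = "co"` → out = 'co'
`result = prefix.startswith(out)` → result = True
So result = True

Answer: True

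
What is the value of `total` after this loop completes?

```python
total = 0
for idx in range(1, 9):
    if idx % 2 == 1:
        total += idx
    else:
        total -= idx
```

Add odd, subtract even
`total` takes the values: 0 → 1 → -1 → 2 → -2 → 3 → -3 → 4 → -4

Answer: -4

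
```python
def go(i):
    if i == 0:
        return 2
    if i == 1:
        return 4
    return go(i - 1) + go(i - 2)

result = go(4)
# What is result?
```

Build up from base cases: go(0)=2, go(1)=4, go(2)=6, go(3)=10, go(4)=16

Answer: 16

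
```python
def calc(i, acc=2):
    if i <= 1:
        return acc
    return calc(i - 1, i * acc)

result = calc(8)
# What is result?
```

Accumulator trace (n, acc): (8, 2) -> (7, 16) -> (6, 112) -> (5, 672) -> (4, 3360) -> (3, 13440) -> (2, 40320) -> (1, 80640) -> return 80640

Answer: 80640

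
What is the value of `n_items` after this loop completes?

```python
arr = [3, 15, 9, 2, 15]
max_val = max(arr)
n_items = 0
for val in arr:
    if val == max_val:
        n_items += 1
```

Count of max value 15 in [3, 15, 9, 2, 15]
`n_items` takes the values: 0 → 1 → 2

Answer: 2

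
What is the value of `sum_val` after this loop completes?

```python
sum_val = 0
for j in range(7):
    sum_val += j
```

Sum of 0 to 6 = 21
`sum_val` takes the values: 0 → 1 → 3 → 6 → 10 → 15 → 21

Answer: 21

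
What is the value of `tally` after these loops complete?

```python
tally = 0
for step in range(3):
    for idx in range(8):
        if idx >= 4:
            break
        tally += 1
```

Inner breaks at 4, outer runs 3 times
`tally` takes the values: 0 → 1 → 2 → 3 → 4 → 5 → 6 → 7 → 8 → 9 → 10 → 11 → 12

Answer: 12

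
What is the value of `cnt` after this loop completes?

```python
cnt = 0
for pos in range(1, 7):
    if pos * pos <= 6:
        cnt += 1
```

Count numbers where pos² ≤ 6
`cnt` takes the values: 0 → 1 → 2

Answer: 2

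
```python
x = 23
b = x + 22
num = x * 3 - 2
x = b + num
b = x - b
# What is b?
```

Trace:
`x = 23` → x = 23
`b = x + 22` → b = 45
`num = x * 3 - 2` → num = 67
`x = b + num` → x = 112
`b = x - b` → b = 67
So b = 67

Answer: 67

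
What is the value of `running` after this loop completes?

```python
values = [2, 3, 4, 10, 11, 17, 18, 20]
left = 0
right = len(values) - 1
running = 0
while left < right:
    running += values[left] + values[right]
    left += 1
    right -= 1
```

Sum of pairs from ends
`running` takes the values: 0 → 22 → 43 → 64 → 85

Answer: 85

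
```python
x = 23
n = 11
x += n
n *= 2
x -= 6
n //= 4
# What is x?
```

Trace:
`x = 23` → x = 23
`n = 11` → n = 11
`x += n` → x = 34
`n *= 2` → n = 22
`x -= 6` → x = 28
`n //= 4` → n = 5
So x = 28

Answer: 28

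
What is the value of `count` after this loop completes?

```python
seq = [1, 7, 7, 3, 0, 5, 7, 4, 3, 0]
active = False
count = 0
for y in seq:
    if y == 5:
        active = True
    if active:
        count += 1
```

Count elements after first 5 in [1, 7, 7, 3, 0, 5, 7, 4, 3, 0]
`count` takes the values: 0 → 1 → 2 → 3 → 4 → 5

Answer: 5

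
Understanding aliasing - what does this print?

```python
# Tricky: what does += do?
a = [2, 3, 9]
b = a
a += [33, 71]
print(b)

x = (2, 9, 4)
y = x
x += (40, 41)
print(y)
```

Key concept: += behavior differs for mutable vs immutable.
Step by step:
`a = [2, 3, 9]` → a = [2, 3, 9]
`b = a` → b = [2, 3, 9] (same object as a)
`a += [33, 71]` → a = [2, 3, 9, 33, 71] (same object as b); b = [2, 3, 9, 33, 71] (same object as a)
`print(b)` → prints [2, 3, 9, 33, 71]
`x = (2, 9, 4)` → x = (2, 9, 4)
`y = x` → y = (2, 9, 4)
`x += (40, 41)` → x = (2, 9, 4, 40, 41)
`print(y)` → prints (2, 9, 4)

Answer:
[2, 3, 9, 33, 71]
(2, 9, 4)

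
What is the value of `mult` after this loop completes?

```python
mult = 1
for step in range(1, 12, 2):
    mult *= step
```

Product of 1, 3, 5, ... up to 11
`mult` takes the values: 1 → 3 → 15 → 105 → 945 → 10395

Answer: 10395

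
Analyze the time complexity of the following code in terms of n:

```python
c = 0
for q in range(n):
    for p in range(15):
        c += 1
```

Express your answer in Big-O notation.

Each loop level contributes: n × 1. Multiplying the contributions gives O(n).

Answer: O(n)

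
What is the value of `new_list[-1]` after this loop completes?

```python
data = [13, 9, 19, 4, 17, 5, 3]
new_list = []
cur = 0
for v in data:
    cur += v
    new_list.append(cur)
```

Cumulative sum ends at 70
`new_list` takes the values: [] → [13] → [13, 22] → [13, 22, 41] → [13, 22, 41, 45] → [13, 22, 41, 45, 62] → [13, 22, 41, 45, 62, 67] → [13, 22, 41, 45, 62, 67, 70]
So `new_list[-1]` = 70

Answer: 70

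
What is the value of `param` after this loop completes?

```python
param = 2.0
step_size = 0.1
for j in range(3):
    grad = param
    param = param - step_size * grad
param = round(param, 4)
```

Gradient descent: w = 2.0 * (1 - 0.1)^3
`param` takes the values: 2.0 → 1.8 → 1.62 → 1.458

Answer: 1.458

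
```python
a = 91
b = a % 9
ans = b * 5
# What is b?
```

Trace:
`a = 91` → a = 91
`b = a % 9` → b = 1
`ans = b * 5` → ans = 5
So b = 1

Answer: 1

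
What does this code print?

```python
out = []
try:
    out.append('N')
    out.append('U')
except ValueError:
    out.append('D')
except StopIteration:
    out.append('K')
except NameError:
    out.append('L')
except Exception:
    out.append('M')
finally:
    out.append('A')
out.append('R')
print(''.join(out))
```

Execution trace: 'N' (try body) → 'U' (try body, no exception) → 'A' (finally) → 'R' (after the try/except). Output: NUAR

Answer: NUAR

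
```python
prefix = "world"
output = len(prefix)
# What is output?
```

Trace:
`prefix = "world"` → prefix = 'world'
`output = len(prefix)` → output = 5
So output = 5

Answer: 5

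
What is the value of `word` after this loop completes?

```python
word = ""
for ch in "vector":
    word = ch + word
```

Reverse 'vector'
`word` takes the values: "" → "v" → "ev" → "cev" → "tcev" → "otcev" → "rotcev"

Answer: "rotcev"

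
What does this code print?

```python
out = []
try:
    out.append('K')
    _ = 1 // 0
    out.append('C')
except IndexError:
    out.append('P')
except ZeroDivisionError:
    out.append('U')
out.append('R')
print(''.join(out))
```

Execution trace: 'K' (try body) → 'U' (except ZeroDivisionError) → 'R' (after the try/except). Output: KUR

Answer: KUR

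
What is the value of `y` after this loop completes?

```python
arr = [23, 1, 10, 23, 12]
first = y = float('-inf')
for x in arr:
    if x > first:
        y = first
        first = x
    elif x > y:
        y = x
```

Second largest (with repeats) in [23, 1, 10, 23, 12]
`y` takes the values: -inf → 1 → 10 → 23

Answer: 23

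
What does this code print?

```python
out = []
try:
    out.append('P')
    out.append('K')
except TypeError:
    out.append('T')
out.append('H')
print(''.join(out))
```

Execution trace: 'P' (try body) → 'K' (try body, no exception) → 'H' (after the try/except). Output: PKH

Answer: PKH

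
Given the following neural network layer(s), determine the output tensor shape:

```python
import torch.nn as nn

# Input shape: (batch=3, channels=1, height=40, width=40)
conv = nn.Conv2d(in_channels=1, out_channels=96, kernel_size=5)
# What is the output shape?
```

Input: (3, 1, 40, 40) -> Output: (3, 96, 36, 36)

Answer: (3, 96, 36, 36)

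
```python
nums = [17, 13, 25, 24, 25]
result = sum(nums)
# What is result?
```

Trace:
`nums = [17, 13, 25, 24, 25]` → nums = [17, 13, 25, 24, 25]
`result = sum(nums)` → result = 104
So result = 104

Answer: 104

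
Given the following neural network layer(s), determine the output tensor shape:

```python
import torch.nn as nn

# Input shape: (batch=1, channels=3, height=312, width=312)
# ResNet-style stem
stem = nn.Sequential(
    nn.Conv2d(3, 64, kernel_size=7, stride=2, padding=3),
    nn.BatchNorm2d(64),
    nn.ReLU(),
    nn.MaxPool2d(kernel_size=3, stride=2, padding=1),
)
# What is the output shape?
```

Input: (1, 3, 312, 312) -> after Conv2d 7x7 stride=2: (1, 64, 156, 156) -> Output: (1, 64, 78, 78)

Answer: (1, 64, 78, 78)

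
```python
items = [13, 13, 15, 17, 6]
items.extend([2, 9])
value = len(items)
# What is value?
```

Trace:
`items = [13, 13, 15, 17, 6]` → items = [13, 13, 15, 17, 6]
`items.extend([2, 9])` → items = [13, 13, 15, 17, 6, 2, 9]
`value = len(items)` → value = 7
So value = 7

Answer: 7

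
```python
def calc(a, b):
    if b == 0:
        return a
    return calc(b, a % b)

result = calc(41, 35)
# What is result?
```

calc(41, 35) -> calc(35, 6) -> calc(6, 5) -> calc(5, 1) -> calc(1, 0) -> 1

Answer: 1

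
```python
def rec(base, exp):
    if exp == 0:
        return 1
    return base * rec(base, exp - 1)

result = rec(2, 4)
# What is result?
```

rec(2, 4) = 2 * 2 * 2 * 2 = 16

Answer: 16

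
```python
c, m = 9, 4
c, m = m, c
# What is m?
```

Trace:
`c, m = 9, 4` → c = 9; m = 4
`c, m = m, c` → c = 4; m = 9
So m = 9

Answer: 9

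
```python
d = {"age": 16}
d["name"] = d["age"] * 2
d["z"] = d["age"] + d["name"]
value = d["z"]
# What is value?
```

Trace:
`d = {"age": 16}` → d = {'age': 16}
`d["name"] = d["age"] * 2` → d = {'age': 16, 'name': 32}
`d["z"] = d["age"] + d["name"]` → d = {'age': 16, 'name': 32, 'z': 48}
`value = d["z"]` → value = 48
So value = 48

Answer: 48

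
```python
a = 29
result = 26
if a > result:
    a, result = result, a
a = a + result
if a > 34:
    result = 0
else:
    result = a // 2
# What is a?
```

Trace:
`a = 29` → a = 29
`result = 26` → result = 26
`if a > result: ...` → a > result is True → a = 26; result = 29
`a = a + result` → a = 55
`if a > 34: ...` → a > 34 is True → result = 0
So a = 55

Answer: 55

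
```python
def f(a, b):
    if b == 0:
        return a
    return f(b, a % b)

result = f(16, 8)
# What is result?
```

f(16, 8) -> f(8, 0) -> 8

Answer: 8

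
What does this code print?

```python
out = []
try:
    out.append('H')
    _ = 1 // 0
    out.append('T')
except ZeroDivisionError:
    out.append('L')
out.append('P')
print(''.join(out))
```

Execution trace: 'H' (try body) → 'L' (except ZeroDivisionError) → 'P' (after the try/except). Output: HLP

Answer: HLP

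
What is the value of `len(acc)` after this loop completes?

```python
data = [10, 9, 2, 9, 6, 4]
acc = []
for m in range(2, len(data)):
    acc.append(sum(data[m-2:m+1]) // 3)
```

Number of 3-element averages
`acc` takes the values: [] → [7] → [7, 6] → [7, 6, 5] → [7, 6, 5, 6]
So `len(acc)` = 4

Answer: 4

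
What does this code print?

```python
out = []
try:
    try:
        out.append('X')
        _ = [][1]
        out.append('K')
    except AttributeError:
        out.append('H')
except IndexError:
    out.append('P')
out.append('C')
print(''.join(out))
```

Execution trace: 'X' (try body) → 'P' (outer except IndexError) → 'C' (after the try/except). Output: XPC

Answer: XPC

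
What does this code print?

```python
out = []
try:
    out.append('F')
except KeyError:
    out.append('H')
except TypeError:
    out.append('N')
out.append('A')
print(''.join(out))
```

Execution trace: 'F' (try body, no exception) → 'A' (after the try/except). Output: FA

Answer: FA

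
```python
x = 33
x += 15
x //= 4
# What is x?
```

Trace:
`x = 33` → x = 33
`x += 15` → x = 48
`x //= 4` → x = 12
So x = 12

Answer: 12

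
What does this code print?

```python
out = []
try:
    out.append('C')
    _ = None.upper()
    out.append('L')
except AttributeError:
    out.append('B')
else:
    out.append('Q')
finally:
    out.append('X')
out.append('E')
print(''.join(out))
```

Execution trace: 'C' (try body) → 'B' (except AttributeError) → 'X' (finally) → 'E' (after the try/except). Output: CBXE

Answer: CBXE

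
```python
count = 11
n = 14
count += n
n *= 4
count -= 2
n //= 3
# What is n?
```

Trace:
`count = 11` → count = 11
`n = 14` → n = 14
`count += n` → count = 25
`n *= 4` → n = 56
`count -= 2` → count = 23
`n //= 3` → n = 18
So n = 18

Answer: 18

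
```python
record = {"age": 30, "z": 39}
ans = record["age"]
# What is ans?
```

Trace:
`record = {"age": 30, "z": 39}` → record = {'age': 30, 'z': 39}
`ans = record["age"]` → ans = 30
So ans = 30

Answer: 30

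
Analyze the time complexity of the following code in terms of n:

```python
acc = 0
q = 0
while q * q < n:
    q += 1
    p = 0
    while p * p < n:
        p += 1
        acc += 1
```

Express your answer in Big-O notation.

Each loop level contributes: √n × √n. Multiplying the contributions gives O(n).

Answer: O(n)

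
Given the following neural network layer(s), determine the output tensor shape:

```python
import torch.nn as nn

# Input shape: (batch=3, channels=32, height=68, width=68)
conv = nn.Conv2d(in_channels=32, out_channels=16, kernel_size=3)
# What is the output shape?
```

Input: (3, 32, 68, 68) -> Output: (3, 16, 66, 66)

Answer: (3, 16, 66, 66)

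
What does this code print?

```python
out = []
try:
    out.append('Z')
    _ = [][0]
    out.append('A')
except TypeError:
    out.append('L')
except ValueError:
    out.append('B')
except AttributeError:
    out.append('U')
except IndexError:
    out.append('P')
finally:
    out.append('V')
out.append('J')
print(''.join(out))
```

Execution trace: 'Z' (try body) → 'P' (except IndexError) → 'V' (finally) → 'J' (after the try/except). Output: ZPVJ

Answer: ZPVJ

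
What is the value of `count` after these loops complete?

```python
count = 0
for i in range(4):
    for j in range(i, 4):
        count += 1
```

Upper triangle: 4 + 3 + ... + 1
`count` takes the values: 0 → 1 → 2 → 3 → 4 → 5 → 6 → 7 → 8 → 9 → 10

Answer: 10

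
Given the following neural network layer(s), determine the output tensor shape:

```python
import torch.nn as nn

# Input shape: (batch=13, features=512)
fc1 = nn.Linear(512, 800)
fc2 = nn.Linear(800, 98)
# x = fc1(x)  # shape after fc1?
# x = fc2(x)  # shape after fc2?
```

Input: (13, 512) -> after fc1: (13, 800) -> Output: (13, 98)

Answer: (13, 98)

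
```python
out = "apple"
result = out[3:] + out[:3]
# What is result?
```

Trace:
`out = "apple"` → out = 'apple'
`result = out[3:] + out[:3]` → result = 'leapp'
So result = 'leapp'

Answer: 'leapp'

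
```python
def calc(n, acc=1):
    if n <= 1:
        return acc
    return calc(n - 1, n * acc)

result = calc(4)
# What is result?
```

Accumulator trace (n, acc): (4, 1) -> (3, 4) -> (2, 12) -> (1, 24) -> return 24

Answer: 24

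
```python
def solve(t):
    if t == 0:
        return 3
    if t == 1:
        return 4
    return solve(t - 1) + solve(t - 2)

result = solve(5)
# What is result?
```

Build up from base cases: solve(0)=3, solve(1)=4, solve(2)=7, solve(3)=11, solve(4)=18, solve(5)=29

Answer: 29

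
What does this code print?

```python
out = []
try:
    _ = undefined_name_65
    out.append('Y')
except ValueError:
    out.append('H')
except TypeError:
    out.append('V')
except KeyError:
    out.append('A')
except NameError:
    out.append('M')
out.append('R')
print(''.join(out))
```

Execution trace: 'M' (except NameError) → 'R' (after the try/except). Output: MR

Answer: MR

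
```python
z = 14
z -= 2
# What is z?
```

Trace:
`z = 14` → z = 14
`z -= 2` → z = 12
So z = 12

Answer: 12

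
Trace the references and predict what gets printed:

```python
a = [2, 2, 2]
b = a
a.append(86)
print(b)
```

Key concept: basic list aliasing.
Step by step:
`a = [2, 2, 2]` → a = [2, 2, 2]
`b = a` → b = [2, 2, 2] (same object as a)
`a.append(86)` → a = [2, 2, 2, 86] (same object as b); b = [2, 2, 2, 86] (same object as a)
`print(b)` → prints [2, 2, 2, 86]

Answer: [2, 2, 2, 86]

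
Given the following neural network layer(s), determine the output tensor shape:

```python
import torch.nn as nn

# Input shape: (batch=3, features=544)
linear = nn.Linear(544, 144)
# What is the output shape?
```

Input: (3, 544) -> Output: (3, 144)

Answer: (3, 144)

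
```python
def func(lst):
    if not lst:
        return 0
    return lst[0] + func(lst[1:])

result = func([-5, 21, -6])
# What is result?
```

(-5) + 21 + (-6) + 0 = 10

Answer: 10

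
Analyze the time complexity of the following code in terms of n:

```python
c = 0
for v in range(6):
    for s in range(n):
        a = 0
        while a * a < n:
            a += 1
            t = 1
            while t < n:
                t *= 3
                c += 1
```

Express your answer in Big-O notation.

Each loop level contributes: 1 × n × √n × log n. Multiplying the contributions gives O(n√n log n).

Answer: O(n√n log n)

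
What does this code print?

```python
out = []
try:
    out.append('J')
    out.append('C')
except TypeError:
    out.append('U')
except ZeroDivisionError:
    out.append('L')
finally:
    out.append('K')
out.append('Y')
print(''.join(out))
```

Execution trace: 'J' (try body) → 'C' (try body, no exception) → 'K' (finally) → 'Y' (after the try/except). Output: JCKY

Answer: JCKY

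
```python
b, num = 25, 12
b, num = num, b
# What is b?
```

Trace:
`b, num = 25, 12` → b = 25; num = 12
`b, num = num, b` → b = 12; num = 25
So b = 12

Answer: 12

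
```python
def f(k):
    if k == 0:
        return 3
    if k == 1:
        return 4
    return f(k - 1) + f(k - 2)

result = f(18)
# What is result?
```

Build up from base cases: f(0)=3, f(1)=4, f(2)=7, f(3)=11, f(4)=18, f(5)=29, f(6)=47, ..., f(18)=15127

Answer: 15127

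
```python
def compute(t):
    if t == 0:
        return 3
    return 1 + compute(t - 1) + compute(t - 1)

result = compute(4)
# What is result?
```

compute(t) = 1 + 2·compute(t-1), compute(0)=3. Closed form: (3+1)·2^4 - 1 = 63.

Answer: 63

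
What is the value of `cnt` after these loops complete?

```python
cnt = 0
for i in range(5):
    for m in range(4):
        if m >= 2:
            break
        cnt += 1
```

Inner breaks at 2, outer runs 5 times
`cnt` takes the values: 0 → 1 → 2 → 3 → 4 → 5 → 6 → 7 → 8 → 9 → 10

Answer: 10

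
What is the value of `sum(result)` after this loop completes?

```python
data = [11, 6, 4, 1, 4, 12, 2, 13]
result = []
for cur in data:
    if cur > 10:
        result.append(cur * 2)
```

Sum of doubled values > 10
`result` takes the values: [] → [22] → [22, 24] → [22, 24, 26]
So `sum(result)` = 72

Answer: 72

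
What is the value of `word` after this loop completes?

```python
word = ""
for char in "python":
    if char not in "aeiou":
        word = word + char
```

Remove vowels from 'python'
`word` takes the values: "" → "p" → "py" → "pyt" → "pyth" → "pythn"

Answer: "pythn"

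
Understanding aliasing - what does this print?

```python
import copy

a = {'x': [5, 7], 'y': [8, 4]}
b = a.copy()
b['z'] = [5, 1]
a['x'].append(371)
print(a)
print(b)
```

Key concept: shallow copy of dict with mutable values.
Step by step:
`a = {'x': [5, 7], 'y': [8, 4]}` → a = {'x': [5, 7], 'y': [8, 4]}
`b = a.copy()` → b = {'x': [5, 7], 'y': [8, 4]}
`b['z'] = [5, 1]` → b = {'x': [5, 7], 'y': [8, 4], 'z': [5, 1]}
`a['x'].append(371)` → a = {'x': [5, 7, 371], 'y': [8, 4]}; b = {'x': [5, 7, 371], 'y': [8, 4], 'z': [5, 1]}
`print(a)` → prints {'x': [5, 7, 371], 'y': [8, 4]}
`print(b)` → prints {'x': [5, 7, 371], 'y': [8, 4], 'z': [5, 1]}

Answer:
{'x': [5, 7, 371], 'y': [8, 4]}
{'x': [5, 7, 371], 'y': [8, 4], 'z': [5, 1]}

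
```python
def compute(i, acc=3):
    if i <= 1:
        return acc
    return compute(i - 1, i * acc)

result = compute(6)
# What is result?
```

Accumulator trace (n, acc): (6, 3) -> (5, 18) -> (4, 90) -> (3, 360) -> (2, 1080) -> (1, 2160) -> return 2160

Answer: 2160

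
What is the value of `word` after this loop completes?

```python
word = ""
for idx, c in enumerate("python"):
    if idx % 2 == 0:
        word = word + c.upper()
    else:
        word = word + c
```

Uppercase even positions in 'python'
`word` takes the values: "" → "P" → "Py" → "PyT" → "PyTh" → "PyThO" → "PyThOn"

Answer: "PyThOn"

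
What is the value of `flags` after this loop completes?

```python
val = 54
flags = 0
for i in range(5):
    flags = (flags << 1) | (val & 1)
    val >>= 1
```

Reverse lowest 5 bits of 54
`flags` takes the values: 0 → 1 → 3 → 6 → 13

Answer: 13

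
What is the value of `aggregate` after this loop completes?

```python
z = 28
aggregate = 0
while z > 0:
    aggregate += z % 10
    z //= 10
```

Sum digits of 28
`aggregate` takes the values: 0 → 8 → 10

Answer: 10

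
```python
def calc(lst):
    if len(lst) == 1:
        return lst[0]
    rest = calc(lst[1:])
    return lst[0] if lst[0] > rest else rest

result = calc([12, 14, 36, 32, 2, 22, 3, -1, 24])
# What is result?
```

Recursive max over [12, 14, 36, 32, 2, 22, 3, -1, 24] = 36

Answer: 36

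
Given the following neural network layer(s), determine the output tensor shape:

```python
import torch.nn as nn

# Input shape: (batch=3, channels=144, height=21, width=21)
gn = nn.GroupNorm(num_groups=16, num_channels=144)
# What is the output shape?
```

Input: (3, 144, 21, 21) -> Output: (3, 144, 21, 21)

Answer: (3, 144, 21, 21)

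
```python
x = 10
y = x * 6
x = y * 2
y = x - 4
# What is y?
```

Trace:
`x = 10` → x = 10
`y = x * 6` → y = 60
`x = y * 2` → x = 120
`y = x - 4` → y = 116
So y = 116

Answer: 116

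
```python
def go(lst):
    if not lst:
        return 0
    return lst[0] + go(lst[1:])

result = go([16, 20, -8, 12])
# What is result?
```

16 + 20 + (-8) + 12 + 0 = 40

Answer: 40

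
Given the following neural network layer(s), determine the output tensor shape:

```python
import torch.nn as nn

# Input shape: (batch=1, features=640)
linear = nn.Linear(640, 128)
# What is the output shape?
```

Input: (1, 640) -> Output: (1, 128)

Answer: (1, 128)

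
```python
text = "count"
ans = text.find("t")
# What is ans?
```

Trace:
`text = "count"` → text = 'count'
`ans = text.find("t")` → ans = 4
So ans = 4

Answer: 4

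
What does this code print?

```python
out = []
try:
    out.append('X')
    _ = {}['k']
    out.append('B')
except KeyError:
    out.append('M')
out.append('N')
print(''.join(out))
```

Execution trace: 'X' (try body) → 'M' (except KeyError) → 'N' (after the try/except). Output: XMN

Answer: XMN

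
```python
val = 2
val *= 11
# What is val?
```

Trace:
`val = 2` → val = 2
`val *= 11` → val = 22
So val = 22

Answer: 22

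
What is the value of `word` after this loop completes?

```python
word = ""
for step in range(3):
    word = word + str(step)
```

Concatenate digits 0 to 2
`word` takes the values: "" → "0" → "01" → "012"

Answer: "012"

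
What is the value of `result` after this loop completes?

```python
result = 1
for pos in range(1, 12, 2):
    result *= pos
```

Product of 1, 3, 5, ... up to 11
`result` takes the values: 1 → 3 → 15 → 105 → 945 → 10395

Answer: 10395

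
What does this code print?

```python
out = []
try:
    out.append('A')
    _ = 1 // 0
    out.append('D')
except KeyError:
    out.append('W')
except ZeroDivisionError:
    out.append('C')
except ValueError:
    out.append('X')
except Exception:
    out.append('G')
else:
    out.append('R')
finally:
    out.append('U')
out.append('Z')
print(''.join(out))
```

Execution trace: 'A' (try body) → 'C' (except ZeroDivisionError) → 'U' (finally) → 'Z' (after the try/except). Output: ACUZ

Answer: ACUZ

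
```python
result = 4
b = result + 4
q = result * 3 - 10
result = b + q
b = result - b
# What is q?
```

Trace:
`result = 4` → result = 4
`b = result + 4` → b = 8
`q = result * 3 - 10` → q = 2
`result = b + q` → result = 10
`b = result - b` → b = 2
So q = 2

Answer: 2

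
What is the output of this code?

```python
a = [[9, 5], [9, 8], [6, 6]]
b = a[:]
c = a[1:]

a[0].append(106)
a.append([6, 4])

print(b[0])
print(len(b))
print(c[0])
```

Key concept: slice with nested mutation.
Step by step:
`a = [[9, 5], [9, 8], [6, 6]]` → a = [[9, 5], [9, 8], [6, 6]]
`b = a[:]` → b = [[9, 5], [9, 8], [6, 6]]
`c = a[1:]` → c = [[9, 8], [6, 6]]
`a[0].append(106)` → a = [[9, 5, 106], [9, 8], [6, 6]]; b = [[9, 5, 106], [9, 8], [6, 6]]
`a.append([6, 4])` → a = [[9, 5, 106], [9, 8], [6, 6], [6, 4]]
`print(b[0])` → prints [9, 5, 106]
`print(len(b))` → prints 3
`print(c[0])` → prints [9, 8]

Answer:
[9, 5, 106]
3
[9, 8]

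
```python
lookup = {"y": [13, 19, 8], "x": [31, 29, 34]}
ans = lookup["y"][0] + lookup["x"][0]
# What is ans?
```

Trace:
`lookup = {"y": [13, 19, 8], "x": [31, 29, 34]}` → lookup = {'y': [13, 19, 8], 'x': [31, 29, 34]}
`ans = lookup["y"][0] + lookup["x"][0]` → ans = 44
So ans = 44

Answer: 44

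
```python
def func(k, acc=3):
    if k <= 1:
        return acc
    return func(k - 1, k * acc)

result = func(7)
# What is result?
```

Accumulator trace (n, acc): (7, 3) -> (6, 21) -> (5, 126) -> (4, 630) -> (3, 2520) -> (2, 7560) -> (1, 15120) -> return 15120

Answer: 15120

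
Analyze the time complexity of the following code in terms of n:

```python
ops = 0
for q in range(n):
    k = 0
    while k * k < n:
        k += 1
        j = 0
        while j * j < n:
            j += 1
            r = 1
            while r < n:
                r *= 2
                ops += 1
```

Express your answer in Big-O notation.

Each loop level contributes: n × √n × √n × log n. Multiplying the contributions gives O(n^2 log n).

Answer: O(n^2 log n)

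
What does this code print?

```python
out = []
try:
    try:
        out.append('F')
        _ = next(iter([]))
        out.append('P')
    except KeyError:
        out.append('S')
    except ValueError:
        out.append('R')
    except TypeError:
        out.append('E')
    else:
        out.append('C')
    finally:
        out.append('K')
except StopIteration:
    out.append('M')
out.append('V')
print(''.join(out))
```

Execution trace: 'F' (try body) → 'K' (finally) → 'M' (outer except StopIteration) → 'V' (after the try/except). Output: FKMV

Answer: FKMV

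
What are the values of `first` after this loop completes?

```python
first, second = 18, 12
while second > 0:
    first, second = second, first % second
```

GCD of 18 and 12
`first` takes the values: 18 → 12 → 6

Answer: 6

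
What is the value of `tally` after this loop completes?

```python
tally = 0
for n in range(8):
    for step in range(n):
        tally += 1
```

Triangle number: 0+1+2+...+7
`tally` takes the values: 0 → 1 → 2 → 3 → 4 → 5 → 6 → 7 → 8 → 9 → 10 → 11 → 12 → 13 → 14 → 15 → 16 → 17 → 18 → 19 → 20 → 21 → 22 → 23 → 24 → 25 → 26 → 27 → 28

Answer: 28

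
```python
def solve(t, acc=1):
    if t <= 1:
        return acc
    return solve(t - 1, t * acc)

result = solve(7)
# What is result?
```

Accumulator trace (n, acc): (7, 1) -> (6, 7) -> (5, 42) -> (4, 210) -> (3, 840) -> (2, 2520) -> (1, 5040) -> return 5040

Answer: 5040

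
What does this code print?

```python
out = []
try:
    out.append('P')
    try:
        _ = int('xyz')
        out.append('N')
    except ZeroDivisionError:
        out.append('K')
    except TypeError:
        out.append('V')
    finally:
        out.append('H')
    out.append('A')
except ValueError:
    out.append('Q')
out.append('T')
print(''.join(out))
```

Execution trace: 'P' (try body) → 'H' (inner finally) → 'Q' (except ValueError) → 'T' (after the try/except). Output: PHQT

Answer: PHQT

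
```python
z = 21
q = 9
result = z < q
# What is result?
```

Trace:
`z = 21` → z = 21
`q = 9` → q = 9
`result = z < q` → result = False
So result = False

Answer: False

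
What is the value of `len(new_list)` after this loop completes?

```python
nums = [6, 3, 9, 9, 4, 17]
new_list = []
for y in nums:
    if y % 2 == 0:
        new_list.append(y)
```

Count even numbers in [6, 3, 9, 9, 4, 17]
`new_list` takes the values: [] → [6] → [6, 4]
So `len(new_list)` = 2

Answer: 2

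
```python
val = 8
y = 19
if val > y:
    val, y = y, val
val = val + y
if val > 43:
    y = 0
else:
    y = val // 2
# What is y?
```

Trace:
`val = 8` → val = 8
`y = 19` → y = 19
`if val > y: ...` → val > y is False → no variable changes
`val = val + y` → val = 27
`if val > 43: ...` → val > 43 is False, take else branch → y = 13
So y = 13

Answer: 13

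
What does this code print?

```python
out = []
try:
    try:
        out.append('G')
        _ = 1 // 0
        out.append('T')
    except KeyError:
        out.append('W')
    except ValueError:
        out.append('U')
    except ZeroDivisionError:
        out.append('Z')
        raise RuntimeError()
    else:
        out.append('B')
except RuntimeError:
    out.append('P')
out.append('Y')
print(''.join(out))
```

Execution trace: 'G' (try body) → 'Z' (except ZeroDivisionError) → 'P' (outer except RuntimeError) → 'Y' (after the try/except). Output: GZPY

Answer: GZPY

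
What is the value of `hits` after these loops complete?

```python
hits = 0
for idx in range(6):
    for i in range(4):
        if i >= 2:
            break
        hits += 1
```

Inner breaks at 2, outer runs 6 times
`hits` takes the values: 0 → 1 → 2 → 3 → 4 → 5 → 6 → 7 → 8 → 9 → 10 → 11 → 12

Answer: 12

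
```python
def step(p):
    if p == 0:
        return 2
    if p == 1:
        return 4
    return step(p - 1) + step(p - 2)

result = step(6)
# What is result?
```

Build up from base cases: step(0)=2, step(1)=4, step(2)=6, step(3)=10, step(4)=16, step(5)=26, step(6)=42

Answer: 42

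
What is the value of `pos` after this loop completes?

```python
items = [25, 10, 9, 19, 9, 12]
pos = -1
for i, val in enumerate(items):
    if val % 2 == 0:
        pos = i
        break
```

First even number index in [25, 10, 9, 19, 9, 12]
`pos` takes the values: -1 → 1

Answer: 1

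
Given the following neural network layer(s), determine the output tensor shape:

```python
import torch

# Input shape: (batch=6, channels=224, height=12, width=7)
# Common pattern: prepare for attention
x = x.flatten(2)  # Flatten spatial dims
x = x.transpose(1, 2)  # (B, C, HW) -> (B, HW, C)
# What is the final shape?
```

Input: (6, 224, 12, 7) -> after flatten(2): (6, 224, 84) -> Output: (6, 84, 224)

Answer: (6, 84, 224)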